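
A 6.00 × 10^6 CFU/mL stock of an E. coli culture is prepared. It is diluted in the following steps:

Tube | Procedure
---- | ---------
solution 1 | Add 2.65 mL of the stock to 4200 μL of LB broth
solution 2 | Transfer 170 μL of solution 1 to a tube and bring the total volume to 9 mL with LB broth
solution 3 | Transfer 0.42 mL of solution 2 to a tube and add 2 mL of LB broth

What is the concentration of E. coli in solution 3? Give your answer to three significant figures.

7.61 × 10^3 CFU/mL

Step 1: 2.65 mL + 4200 μL = 6.85 mL total → factor 6.85/2.65 = 2.5849
Step 2: 170 μL brought to 9 mL → factor 9000/170 = 52.941
Step 3: 0.42 mL + 2 mL = 2.42 mL total → factor 2.42/0.42 = 5.7619
Overall dilution factor = 2.5849 × 52.941 × 5.7619 = 788.5
Final = 6.00 × 10^6 CFU/mL / 788.5 = 7.61 × 10^3 CFU/mL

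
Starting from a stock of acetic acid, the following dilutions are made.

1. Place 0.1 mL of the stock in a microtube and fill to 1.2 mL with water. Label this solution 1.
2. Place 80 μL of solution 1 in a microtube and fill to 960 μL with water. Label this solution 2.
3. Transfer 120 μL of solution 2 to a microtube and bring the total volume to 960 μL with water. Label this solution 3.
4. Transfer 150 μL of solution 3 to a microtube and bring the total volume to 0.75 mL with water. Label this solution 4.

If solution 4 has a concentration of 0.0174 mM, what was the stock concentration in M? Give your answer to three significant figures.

0.100 M

Step 1: 0.1 mL brought to 1.2 mL → factor 1.2/0.1 = 12
Step 2: 80 μL brought to 960 μL → factor 960/80 = 12
Step 3: 120 μL brought to 960 μL → factor 960/120 = 8
Step 4: 150 μL brought to 0.75 mL → factor 750/150 = 5
Overall dilution factor = 12 × 12 × 8 × 5 = 5760
Stock = 0.0174 mM × 5760 = 100.2 mM = 0.100 M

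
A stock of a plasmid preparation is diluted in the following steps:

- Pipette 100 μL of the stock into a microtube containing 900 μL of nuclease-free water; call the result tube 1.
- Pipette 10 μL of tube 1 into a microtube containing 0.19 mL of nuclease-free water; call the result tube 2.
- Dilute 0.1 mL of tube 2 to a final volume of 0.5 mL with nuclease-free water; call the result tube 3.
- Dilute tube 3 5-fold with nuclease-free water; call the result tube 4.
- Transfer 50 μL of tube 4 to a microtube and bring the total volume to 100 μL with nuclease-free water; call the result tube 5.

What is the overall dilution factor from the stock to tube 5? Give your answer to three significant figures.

1.00 × 10^4

Step 1: 100 μL + 900 μL = 1000 μL total → factor 1000/100 = 10
Step 2: 10 μL + 0.19 mL = 200 μL total → factor 200/10 = 20
Step 3: 0.1 mL brought to 0.5 mL → factor 0.5/0.1 = 5
Step 4: 5-fold → factor 5
Step 5: 50 μL brought to 100 μL → factor 100/50 = 2
Overall dilution factor = 10 × 20 × 5 × 5 × 2 = 10000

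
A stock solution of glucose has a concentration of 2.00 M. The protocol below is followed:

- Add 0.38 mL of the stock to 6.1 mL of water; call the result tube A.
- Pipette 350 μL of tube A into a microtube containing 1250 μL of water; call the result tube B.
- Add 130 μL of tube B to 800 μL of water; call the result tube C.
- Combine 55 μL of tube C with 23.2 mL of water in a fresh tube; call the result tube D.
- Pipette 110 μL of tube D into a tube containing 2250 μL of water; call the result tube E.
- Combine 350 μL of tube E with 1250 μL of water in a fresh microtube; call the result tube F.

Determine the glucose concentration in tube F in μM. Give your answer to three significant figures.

Step 1: 0.38 mL + 6.1 mL = 6.48 mL total → factor 6.48/0.38 = 17.053
Step 2: 350 μL + 1250 μL = 1600 μL total → factor 1600/350 = 4.5714
Step 3: 130 μL + 800 μL = 930 μL total → factor 930/130 = 7.1538
Step 4: 55 μL + 23.2 mL = 23255 μL total → factor 23255/55 = 422.82
Step 5: 110 μL + 2250 μL = 2360 μL total → factor 2360/110 = 21.455
Step 6: 350 μL + 1250 μL = 1600 μL total → factor 1600/350 = 4.5714
Overall dilution factor = 17.053 × 4.5714 × 7.1538 × 422.82 × 21.455 × 4.5714 = 2.3126 × 10^7
Final = 2.00 M / 2.3126 × 10^7 = 8.648 × 10^-8 M = 0.0865 μM

0.0865 μM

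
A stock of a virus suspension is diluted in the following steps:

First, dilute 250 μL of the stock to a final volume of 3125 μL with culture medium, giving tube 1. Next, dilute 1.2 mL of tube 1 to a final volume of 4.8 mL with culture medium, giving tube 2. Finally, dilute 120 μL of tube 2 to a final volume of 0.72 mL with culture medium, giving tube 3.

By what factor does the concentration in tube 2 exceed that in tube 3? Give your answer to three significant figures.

6.00

Step 1: 250 μL brought to 3125 μL → factor 3125/250 = 12.5
Step 2: 1.2 mL brought to 4.8 mL → factor 4.8/1.2 = 4
Step 3: 120 μL brought to 0.72 mL → factor 720/120 = 6
Dilution factor to tube 2 = 50; to tube 3 = 300
[tube 2]/[tube 3] = (factor to tube 3)/(factor to tube 2) = 300/50 = 6.00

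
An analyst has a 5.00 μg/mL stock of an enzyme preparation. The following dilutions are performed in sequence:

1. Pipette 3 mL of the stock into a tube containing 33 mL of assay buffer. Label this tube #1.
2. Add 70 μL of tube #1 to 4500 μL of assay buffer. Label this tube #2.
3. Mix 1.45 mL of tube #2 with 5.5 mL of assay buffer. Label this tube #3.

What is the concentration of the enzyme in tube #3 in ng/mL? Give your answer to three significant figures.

Step 1: 3 mL + 33 mL = 36 mL total → factor 36/3 = 12
Step 2: 70 μL + 4500 μL = 4570 μL total → factor 4570/70 = 65.286
Step 3: 1.45 mL + 5.5 mL = 6.95 mL total → factor 6.95/1.45 = 4.7931
Overall dilution factor = 12 × 65.286 × 4.7931 = 3755.1
Final = 5.00 μg/mL / 3755.1 = 0.001332 μg/mL = 1.33 ng/mL

1.33 ng/mL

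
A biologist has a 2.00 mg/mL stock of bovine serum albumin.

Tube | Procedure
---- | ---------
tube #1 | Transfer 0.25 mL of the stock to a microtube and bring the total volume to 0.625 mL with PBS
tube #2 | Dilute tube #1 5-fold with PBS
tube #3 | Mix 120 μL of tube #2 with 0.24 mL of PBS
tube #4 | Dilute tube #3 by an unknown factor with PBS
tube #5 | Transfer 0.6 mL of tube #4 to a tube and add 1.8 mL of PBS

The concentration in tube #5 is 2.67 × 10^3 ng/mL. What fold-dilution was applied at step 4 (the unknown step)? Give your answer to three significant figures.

Step 1: 0.25 mL brought to 0.625 mL → factor 0.625/0.25 = 2.5
Step 2: 5-fold → factor 5
Step 3: 120 μL + 0.24 mL = 360 μL total → factor 360/120 = 3
Step 4: unknown factor x
Step 5: 0.6 mL + 1.8 mL = 2.4 mL total → factor 2.4/0.6 = 4
Product of known-step factors = 150
Overall factor = 2.00 mg/mL / (2.67 × 10^3 ng/mL) = 749.06
x = 749.06 / 150 = 4.99

4.99-fold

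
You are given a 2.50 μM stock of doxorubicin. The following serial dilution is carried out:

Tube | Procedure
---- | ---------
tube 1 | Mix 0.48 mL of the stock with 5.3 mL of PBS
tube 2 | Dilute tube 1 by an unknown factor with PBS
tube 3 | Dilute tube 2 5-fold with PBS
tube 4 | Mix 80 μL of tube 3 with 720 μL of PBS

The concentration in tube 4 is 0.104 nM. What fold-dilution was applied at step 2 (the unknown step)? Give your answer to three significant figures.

39.9-fold

Step 1: 0.48 mL + 5.3 mL = 5.78 mL total → factor 5.78/0.48 = 12.042
Step 2: unknown factor x
Step 3: 5-fold → factor 5
Step 4: 80 μL + 720 μL = 800 μL total → factor 800/80 = 10
Product of known-step factors = 602.08
Overall factor = 2.50 μM / (0.104 nM) = 24038
x = 24038 / 602.08 = 39.9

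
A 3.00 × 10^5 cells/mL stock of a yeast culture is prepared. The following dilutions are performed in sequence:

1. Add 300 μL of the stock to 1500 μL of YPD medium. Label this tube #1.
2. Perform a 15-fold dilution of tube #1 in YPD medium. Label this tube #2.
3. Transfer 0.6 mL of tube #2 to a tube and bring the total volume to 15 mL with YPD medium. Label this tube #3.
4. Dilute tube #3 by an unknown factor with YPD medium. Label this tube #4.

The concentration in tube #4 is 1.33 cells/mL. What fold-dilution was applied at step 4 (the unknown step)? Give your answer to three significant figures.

100-fold

Step 1: 300 μL + 1500 μL = 1800 μL total → factor 1800/300 = 6
Step 2: 15-fold → factor 15
Step 3: 0.6 mL brought to 15 mL → factor 15/0.6 = 25
Step 4: unknown factor x
Product of known-step factors = 2250
Overall factor = 3.00 × 10^5 cells/mL / (1.33 cells/mL) = 2.2556 × 10^5
x = 2.2556 × 10^5 / 2250 = 100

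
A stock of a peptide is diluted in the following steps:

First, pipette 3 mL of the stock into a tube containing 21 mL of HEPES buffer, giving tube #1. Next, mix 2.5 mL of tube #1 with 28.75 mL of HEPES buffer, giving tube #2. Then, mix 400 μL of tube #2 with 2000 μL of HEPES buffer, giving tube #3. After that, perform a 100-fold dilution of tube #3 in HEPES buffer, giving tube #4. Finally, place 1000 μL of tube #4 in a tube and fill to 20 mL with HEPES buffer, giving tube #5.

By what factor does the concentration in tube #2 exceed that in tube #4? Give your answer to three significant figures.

600

Step 1: 3 mL + 21 mL = 24 mL total → factor 24/3 = 8
Step 2: 2.5 mL + 28.75 mL = 31.25 mL total → factor 31.25/2.5 = 12.5
Step 3: 400 μL + 2000 μL = 2400 μL total → factor 2400/400 = 6
Step 4: 100-fold → factor 100
Dilution factor to tube #2 = 100; to tube #4 = 60000
[tube #2]/[tube #4] = (factor to tube #4)/(factor to tube #2) = 60000/100 = 600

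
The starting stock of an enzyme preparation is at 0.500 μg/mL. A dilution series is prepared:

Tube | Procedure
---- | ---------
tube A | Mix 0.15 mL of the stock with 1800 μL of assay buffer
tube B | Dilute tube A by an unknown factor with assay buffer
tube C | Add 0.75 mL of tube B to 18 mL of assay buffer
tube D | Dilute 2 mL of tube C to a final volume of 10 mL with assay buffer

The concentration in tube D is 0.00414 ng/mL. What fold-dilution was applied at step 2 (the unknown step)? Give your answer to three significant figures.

Step 1: 0.15 mL + 1800 μL = 1.95 mL total → factor 1.95/0.15 = 13
Step 2: unknown factor x
Step 3: 0.75 mL + 18 mL = 18.75 mL total → factor 18.75/0.75 = 25
Step 4: 2 mL brought to 10 mL → factor 10/2 = 5
Product of known-step factors = 1625
Overall factor = 0.500 μg/mL / (0.00414 ng/mL) = 1.2077 × 10^5
x = 1.2077 × 10^5 / 1625 = 74.3

74.3-fold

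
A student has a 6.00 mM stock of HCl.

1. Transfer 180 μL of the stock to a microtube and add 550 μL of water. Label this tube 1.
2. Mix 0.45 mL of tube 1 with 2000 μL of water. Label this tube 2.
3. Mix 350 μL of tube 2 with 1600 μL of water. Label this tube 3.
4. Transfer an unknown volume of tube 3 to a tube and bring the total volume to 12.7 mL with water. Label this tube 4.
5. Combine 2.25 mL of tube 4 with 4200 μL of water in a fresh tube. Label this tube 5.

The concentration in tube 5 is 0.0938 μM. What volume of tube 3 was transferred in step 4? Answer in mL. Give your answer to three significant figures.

Step 1: 180 μL + 550 μL = 730 μL total → factor 730/180 = 4.0556
Step 2: 0.45 mL + 2000 μL = 2.45 mL total → factor 2.45/0.45 = 5.4444
Step 3: 350 μL + 1600 μL = 1950 μL total → factor 1950/350 = 5.5714
Step 4: v brought to 12.7 mL → factor = 12.7 mL/v
Step 5: 2.25 mL + 4200 μL = 6.45 mL total → factor 6.45/2.25 = 2.8667
Product of known-step factors = 352.65
Overall factor = 6.00 mM / (0.0938 μM) = 63966
Step-4 factor = 63966 / 352.65 = 181.38
v = 12.7 mL / 181.38 = 0.0700 mL

0.0700 mL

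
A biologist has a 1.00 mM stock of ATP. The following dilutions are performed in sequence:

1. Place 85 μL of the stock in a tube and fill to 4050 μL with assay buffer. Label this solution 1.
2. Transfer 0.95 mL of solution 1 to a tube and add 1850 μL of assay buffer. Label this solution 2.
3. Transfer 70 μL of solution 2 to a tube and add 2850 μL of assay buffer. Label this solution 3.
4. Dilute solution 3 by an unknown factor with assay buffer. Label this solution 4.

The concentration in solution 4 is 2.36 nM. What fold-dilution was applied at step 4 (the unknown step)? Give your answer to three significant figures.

72.3-fold

Step 1: 85 μL brought to 4050 μL → factor 4050/85 = 47.647
Step 2: 0.95 mL + 1850 μL = 2.8 mL total → factor 2.8/0.95 = 2.9474
Step 3: 70 μL + 2850 μL = 2920 μL total → factor 2920/70 = 41.714
Step 4: unknown factor x
Product of known-step factors = 5858.1
Overall factor = 1.00 mM / (2.36 nM) = 4.2373 × 10^5
x = 4.2373 × 10^5 / 5858.1 = 72.3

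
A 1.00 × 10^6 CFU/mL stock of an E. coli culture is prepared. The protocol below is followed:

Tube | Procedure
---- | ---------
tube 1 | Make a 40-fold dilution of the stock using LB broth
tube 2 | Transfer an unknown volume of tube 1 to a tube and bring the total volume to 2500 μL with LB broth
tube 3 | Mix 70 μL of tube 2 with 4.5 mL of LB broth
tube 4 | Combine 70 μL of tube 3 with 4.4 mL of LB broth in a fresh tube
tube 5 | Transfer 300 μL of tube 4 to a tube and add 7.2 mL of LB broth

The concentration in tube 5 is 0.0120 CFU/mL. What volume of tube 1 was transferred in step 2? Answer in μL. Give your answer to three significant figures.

125 μL

Step 1: 40-fold → factor 40
Step 2: v brought to 2500 μL → factor = 2500 μL/v
Step 3: 70 μL + 4.5 mL = 4570 μL total → factor 4570/70 = 65.286
Step 4: 70 μL + 4.4 mL = 4470 μL total → factor 4470/70 = 63.857
Step 5: 300 μL + 7.2 mL = 7500 μL total → factor 7500/300 = 25
Product of known-step factors = 4.169 × 10^6
Overall factor = 1.00 × 10^6 CFU/mL / (0.0120 CFU/mL) = 8.3333 × 10^7
Step-2 factor = 8.3333 × 10^7 / 4.169 × 10^6 = 19.989
v = 2500 μL / 19.989 = 125 μL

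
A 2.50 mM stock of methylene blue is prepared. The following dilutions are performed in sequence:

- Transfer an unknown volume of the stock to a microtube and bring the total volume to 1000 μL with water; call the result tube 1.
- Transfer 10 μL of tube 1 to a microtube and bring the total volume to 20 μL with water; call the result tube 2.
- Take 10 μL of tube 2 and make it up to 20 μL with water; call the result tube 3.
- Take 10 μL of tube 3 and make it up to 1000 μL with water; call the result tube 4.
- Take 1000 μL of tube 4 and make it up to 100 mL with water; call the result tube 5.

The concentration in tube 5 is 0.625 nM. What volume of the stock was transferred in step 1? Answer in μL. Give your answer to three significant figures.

Step 1: v brought to 1000 μL → factor = 1000 μL/v
Step 2: 10 μL brought to 20 μL → factor 20/10 = 2
Step 3: 10 μL brought to 20 μL → factor 20/10 = 2
Step 4: 10 μL brought to 1000 μL → factor 1000/10 = 100
Step 5: 1000 μL brought to 100 mL → factor 1 × 10^5/1000 = 100
Product of known-step factors = 40000
Overall factor = 2.50 mM / (0.625 nM) = 4 × 10^6
Step-1 factor = 4 × 10^6 / 40000 = 100
v = 1000 μL / 100 = 10.0 μL

10.0 μL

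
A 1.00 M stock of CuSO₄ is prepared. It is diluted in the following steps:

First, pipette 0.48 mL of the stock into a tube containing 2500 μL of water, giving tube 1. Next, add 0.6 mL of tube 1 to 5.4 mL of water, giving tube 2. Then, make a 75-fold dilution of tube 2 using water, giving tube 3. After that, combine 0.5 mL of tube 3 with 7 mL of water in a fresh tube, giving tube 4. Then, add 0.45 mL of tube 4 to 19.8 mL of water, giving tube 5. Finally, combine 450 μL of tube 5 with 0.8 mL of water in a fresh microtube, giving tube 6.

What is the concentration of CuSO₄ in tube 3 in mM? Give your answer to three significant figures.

Step 1: 0.48 mL + 2500 μL = 2.98 mL total → factor 2.98/0.48 = 6.2083
Step 2: 0.6 mL + 5.4 mL = 6 mL total → factor 6/0.6 = 10
Step 3: 75-fold → factor 75
Dilution factor through tube 3 = 6.2083 × 10 × 75 = 4656.2
[tube 3] = 1.00 M / 4656.2 = 0.0002148 M = 0.215 mM

0.215 mM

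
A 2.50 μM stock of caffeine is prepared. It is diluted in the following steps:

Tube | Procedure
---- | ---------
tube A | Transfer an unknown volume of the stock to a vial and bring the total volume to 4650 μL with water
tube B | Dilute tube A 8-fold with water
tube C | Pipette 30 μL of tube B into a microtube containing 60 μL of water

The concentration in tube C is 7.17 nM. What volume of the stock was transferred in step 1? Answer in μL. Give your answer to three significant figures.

320 μL

Step 1: v brought to 4650 μL → factor = 4650 μL/v
Step 2: 8-fold → factor 8
Step 3: 30 μL + 60 μL = 90 μL total → factor 90/30 = 3
Product of known-step factors = 24
Overall factor = 2.50 μM / (7.17 nM) = 348.68
Step-1 factor = 348.68 / 24 = 14.528
v = 4650 μL / 14.528 = 320 μL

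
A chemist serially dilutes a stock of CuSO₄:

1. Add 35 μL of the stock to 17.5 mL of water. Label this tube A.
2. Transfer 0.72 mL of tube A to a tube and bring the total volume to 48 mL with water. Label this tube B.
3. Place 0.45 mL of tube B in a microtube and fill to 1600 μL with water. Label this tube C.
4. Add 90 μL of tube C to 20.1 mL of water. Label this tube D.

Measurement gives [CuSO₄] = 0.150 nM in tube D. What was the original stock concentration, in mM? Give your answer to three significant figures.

Step 1: 35 μL + 17.5 mL = 17535 μL total → factor 17535/35 = 501
Step 2: 0.72 mL brought to 48 mL → factor 48/0.72 = 66.667
Step 3: 0.45 mL brought to 1600 μL → factor 1.6/0.45 = 3.5556
Step 4: 90 μL + 20.1 mL = 20190 μL total → factor 20190/90 = 224.33
Overall dilution factor = 501 × 66.667 × 3.5556 × 224.33 = 2.6641 × 10^7
Stock = 0.150 nM × 2.6641 × 10^7 = 3.996 × 10^6 nM = 4.00 mM

4.00 mM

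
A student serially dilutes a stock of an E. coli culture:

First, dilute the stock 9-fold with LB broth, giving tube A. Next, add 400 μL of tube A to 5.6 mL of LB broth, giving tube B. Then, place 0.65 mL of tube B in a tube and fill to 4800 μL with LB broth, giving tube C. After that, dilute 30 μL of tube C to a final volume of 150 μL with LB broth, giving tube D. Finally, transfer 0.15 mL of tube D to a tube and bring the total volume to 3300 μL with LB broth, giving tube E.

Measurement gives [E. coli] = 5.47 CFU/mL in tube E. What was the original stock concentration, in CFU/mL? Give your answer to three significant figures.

Step 1: 9-fold → factor 9
Step 2: 400 μL + 5.6 mL = 6000 μL total → factor 6000/400 = 15
Step 3: 0.65 mL brought to 4800 μL → factor 4.8/0.65 = 7.3846
Step 4: 30 μL brought to 150 μL → factor 150/30 = 5
Step 5: 0.15 mL brought to 3300 μL → factor 3.3/0.15 = 22
Overall dilution factor = 9 × 15 × 7.3846 × 5 × 22 = 1.0966 × 10^5
Stock = 5.47 CFU/mL × 1.0966 × 10^5 = 6.00 × 10^5 CFU/mL

6.00 × 10^5 CFU/mL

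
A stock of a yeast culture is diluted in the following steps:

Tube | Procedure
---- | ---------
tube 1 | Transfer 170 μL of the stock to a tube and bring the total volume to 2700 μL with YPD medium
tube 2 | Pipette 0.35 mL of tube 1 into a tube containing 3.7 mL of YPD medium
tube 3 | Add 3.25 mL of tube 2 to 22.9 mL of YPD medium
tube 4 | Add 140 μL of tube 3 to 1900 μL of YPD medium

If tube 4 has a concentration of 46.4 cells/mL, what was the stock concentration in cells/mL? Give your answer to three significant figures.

1.00 × 10^6 cells/mL

Step 1: 170 μL brought to 2700 μL → factor 2700/170 = 15.882
Step 2: 0.35 mL + 3.7 mL = 4.05 mL total → factor 4.05/0.35 = 11.571
Step 3: 3.25 mL + 22.9 mL = 26.15 mL total → factor 26.15/3.25 = 8.0462
Step 4: 140 μL + 1900 μL = 2040 μL total → factor 2040/140 = 14.571
Overall dilution factor = 15.882 × 11.571 × 8.0462 × 14.571 = 21547
Stock = 46.4 cells/mL × 21547 = 1.00 × 10^6 cells/mL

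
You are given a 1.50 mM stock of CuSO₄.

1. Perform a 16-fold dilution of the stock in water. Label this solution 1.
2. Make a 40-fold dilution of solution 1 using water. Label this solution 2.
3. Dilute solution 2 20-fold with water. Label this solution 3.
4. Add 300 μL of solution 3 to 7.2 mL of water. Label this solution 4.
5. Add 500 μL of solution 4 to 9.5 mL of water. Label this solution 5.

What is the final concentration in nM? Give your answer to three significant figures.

0.234 nM

Step 1: 16-fold → factor 16
Step 2: 40-fold → factor 40
Step 3: 20-fold → factor 20
Step 4: 300 μL + 7.2 mL = 7500 μL total → factor 7500/300 = 25
Step 5: 500 μL + 9.5 mL = 10000 μL total → factor 10000/500 = 20
Overall dilution factor = 16 × 40 × 20 × 25 × 20 = 6.4 × 10^6
Final = 1.50 mM / 6.4 × 10^6 = 2.344 × 10^-7 mM = 0.234 nM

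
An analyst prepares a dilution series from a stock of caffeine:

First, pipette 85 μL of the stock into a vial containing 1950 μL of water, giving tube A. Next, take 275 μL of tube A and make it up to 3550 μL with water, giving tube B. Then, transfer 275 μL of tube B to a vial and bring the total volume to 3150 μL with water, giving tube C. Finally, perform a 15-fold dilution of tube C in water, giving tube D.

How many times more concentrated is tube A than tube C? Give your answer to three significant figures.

148

Step 1: 85 μL + 1950 μL = 2035 μL total → factor 2035/85 = 23.941
Step 2: 275 μL brought to 3550 μL → factor 3550/275 = 12.909
Step 3: 275 μL brought to 3150 μL → factor 3150/275 = 11.455
Dilution factor to tube A = 23.941; to tube C = 3540.1
[tube A]/[tube C] = (factor to tube C)/(factor to tube A) = 3540.1/23.941 = 148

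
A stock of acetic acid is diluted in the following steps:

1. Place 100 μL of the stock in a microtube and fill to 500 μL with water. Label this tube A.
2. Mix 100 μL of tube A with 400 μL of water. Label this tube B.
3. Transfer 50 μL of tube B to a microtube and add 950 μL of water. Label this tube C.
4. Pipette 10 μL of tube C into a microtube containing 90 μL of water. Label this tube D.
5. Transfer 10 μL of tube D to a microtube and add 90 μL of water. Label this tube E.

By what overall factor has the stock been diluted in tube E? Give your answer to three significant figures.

5.00 × 10^4

Step 1: 100 μL brought to 500 μL → factor 500/100 = 5
Step 2: 100 μL + 400 μL = 500 μL total → factor 500/100 = 5
Step 3: 50 μL + 950 μL = 1000 μL total → factor 1000/50 = 20
Step 4: 10 μL + 90 μL = 100 μL total → factor 100/10 = 10
Step 5: 10 μL + 90 μL = 100 μL total → factor 100/10 = 10
Overall dilution factor = 5 × 5 × 20 × 10 × 10 = 50000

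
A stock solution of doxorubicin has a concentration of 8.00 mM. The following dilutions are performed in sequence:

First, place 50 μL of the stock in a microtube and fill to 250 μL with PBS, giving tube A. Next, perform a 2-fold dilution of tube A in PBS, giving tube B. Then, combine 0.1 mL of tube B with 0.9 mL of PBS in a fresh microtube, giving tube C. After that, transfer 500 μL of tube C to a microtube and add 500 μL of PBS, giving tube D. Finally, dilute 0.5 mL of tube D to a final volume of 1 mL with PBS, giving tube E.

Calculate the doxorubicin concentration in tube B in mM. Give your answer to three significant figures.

0.800 mM

Step 1: 50 μL brought to 250 μL → factor 250/50 = 5
Step 2: 2-fold → factor 2
Dilution factor through tube B = 5 × 2 = 10
[tube B] = 8.00 mM / 10 = 0.800 mM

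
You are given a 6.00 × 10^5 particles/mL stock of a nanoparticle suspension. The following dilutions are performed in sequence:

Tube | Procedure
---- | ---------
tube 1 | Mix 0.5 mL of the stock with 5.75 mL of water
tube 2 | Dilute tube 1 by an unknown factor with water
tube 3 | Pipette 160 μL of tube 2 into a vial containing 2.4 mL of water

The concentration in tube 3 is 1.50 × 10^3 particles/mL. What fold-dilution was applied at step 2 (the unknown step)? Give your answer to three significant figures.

Step 1: 0.5 mL + 5.75 mL = 6.25 mL total → factor 6.25/0.5 = 12.5
Step 2: unknown factor x
Step 3: 160 μL + 2.4 mL = 2560 μL total → factor 2560/160 = 16
Product of known-step factors = 200
Overall factor = 6.00 × 10^5 particles/mL / (1.50 × 10^3 particles/mL) = 400
x = 400 / 200 = 2.00

2.00-fold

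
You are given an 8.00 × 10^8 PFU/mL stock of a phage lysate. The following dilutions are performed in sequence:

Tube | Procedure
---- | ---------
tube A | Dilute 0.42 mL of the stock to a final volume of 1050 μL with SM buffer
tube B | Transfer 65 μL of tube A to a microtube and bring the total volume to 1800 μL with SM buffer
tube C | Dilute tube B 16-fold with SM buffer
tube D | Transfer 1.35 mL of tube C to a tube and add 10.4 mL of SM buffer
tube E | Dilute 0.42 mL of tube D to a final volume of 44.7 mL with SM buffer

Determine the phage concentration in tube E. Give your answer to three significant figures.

Step 1: 0.42 mL brought to 1050 μL → factor 1.05/0.42 = 2.5
Step 2: 65 μL brought to 1800 μL → factor 1800/65 = 27.692
Step 3: 16-fold → factor 16
Step 4: 1.35 mL + 10.4 mL = 11.75 mL total → factor 11.75/1.35 = 8.7037
Step 5: 0.42 mL brought to 44.7 mL → factor 44.7/0.42 = 106.43
Overall dilution factor = 2.5 × 27.692 × 16 × 8.7037 × 106.43 = 1.0261 × 10^6
Final = 8.00 × 10^8 PFU/mL / 1.0261 × 10^6 = 780 PFU/mL

780 PFU/mL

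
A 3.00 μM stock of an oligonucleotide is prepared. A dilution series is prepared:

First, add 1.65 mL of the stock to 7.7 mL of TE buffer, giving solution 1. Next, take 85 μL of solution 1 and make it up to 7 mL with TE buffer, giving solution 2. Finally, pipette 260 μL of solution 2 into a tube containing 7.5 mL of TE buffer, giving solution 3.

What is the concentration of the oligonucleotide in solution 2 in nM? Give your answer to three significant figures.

Step 1: 1.65 mL + 7.7 mL = 9.35 mL total → factor 9.35/1.65 = 5.6667
Step 2: 85 μL brought to 7 mL → factor 7000/85 = 82.353
Dilution factor through solution 2 = 5.6667 × 82.353 = 466.67
[solution 2] = 3.00 μM / 466.67 = 0.006429 μM = 6.43 nM

6.43 nM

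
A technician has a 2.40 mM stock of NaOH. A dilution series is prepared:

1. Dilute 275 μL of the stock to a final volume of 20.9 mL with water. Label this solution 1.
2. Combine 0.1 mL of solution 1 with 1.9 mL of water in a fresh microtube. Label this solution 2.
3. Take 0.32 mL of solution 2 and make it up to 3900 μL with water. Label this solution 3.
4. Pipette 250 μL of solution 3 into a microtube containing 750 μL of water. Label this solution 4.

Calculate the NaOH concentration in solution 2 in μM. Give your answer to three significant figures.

1.58 μM

Step 1: 275 μL brought to 20.9 mL → factor 20900/275 = 76
Step 2: 0.1 mL + 1.9 mL = 2 mL total → factor 2/0.1 = 20
Dilution factor through solution 2 = 76 × 20 = 1520
[solution 2] = 2.40 mM / 1520 = 0.001579 mM = 1.58 μM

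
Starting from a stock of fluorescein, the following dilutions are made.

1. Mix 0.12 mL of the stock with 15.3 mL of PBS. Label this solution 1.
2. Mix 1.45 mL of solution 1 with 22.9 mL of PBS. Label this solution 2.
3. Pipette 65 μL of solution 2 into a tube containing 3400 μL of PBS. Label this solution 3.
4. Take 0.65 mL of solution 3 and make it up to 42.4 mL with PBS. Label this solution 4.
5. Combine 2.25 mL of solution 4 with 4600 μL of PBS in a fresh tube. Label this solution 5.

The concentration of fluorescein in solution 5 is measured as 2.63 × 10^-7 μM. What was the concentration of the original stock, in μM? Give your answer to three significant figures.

6.01 μM

Step 1: 0.12 mL + 15.3 mL = 15.42 mL total → factor 15.42/0.12 = 128.5
Step 2: 1.45 mL + 22.9 mL = 24.35 mL total → factor 24.35/1.45 = 16.793
Step 3: 65 μL + 3400 μL = 3465 μL total → factor 3465/65 = 53.308
Step 4: 0.65 mL brought to 42.4 mL → factor 42.4/0.65 = 65.231
Step 5: 2.25 mL + 4600 μL = 6.85 mL total → factor 6.85/2.25 = 3.0444
Overall dilution factor = 128.5 × 16.793 × 53.308 × 65.231 × 3.0444 = 2.2845 × 10^7
Stock = 2.63 × 10^-7 μM × 2.2845 × 10^7 = 6.01 μM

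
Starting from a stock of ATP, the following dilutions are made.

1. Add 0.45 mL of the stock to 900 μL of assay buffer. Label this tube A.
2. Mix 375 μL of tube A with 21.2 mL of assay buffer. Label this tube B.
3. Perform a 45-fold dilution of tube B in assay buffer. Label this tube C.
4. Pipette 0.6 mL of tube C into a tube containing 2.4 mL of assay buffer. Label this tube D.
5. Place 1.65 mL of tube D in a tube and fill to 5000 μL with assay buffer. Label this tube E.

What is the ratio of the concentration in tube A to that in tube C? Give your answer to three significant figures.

2.59 × 10^3

Step 1: 0.45 mL + 900 μL = 1.35 mL total → factor 1.35/0.45 = 3
Step 2: 375 μL + 21.2 mL = 21575 μL total → factor 21575/375 = 57.533
Step 3: 45-fold → factor 45
Dilution factor to tube A = 3; to tube C = 7767
[tube A]/[tube C] = (factor to tube C)/(factor to tube A) = 7767/3 = 2.59 × 10^3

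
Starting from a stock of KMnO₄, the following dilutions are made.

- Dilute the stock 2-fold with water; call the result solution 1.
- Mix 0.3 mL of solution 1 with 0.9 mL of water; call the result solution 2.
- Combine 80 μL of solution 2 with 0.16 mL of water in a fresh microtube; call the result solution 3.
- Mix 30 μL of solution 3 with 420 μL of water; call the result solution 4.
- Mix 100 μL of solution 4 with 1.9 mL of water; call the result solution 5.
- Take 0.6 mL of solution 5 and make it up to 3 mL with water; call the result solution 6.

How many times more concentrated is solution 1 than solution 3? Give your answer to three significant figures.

12.0

Step 1: 2-fold → factor 2
Step 2: 0.3 mL + 0.9 mL = 1.2 mL total → factor 1.2/0.3 = 4
Step 3: 80 μL + 0.16 mL = 240 μL total → factor 240/80 = 3
Dilution factor to solution 1 = 2; to solution 3 = 24
[solution 1]/[solution 3] = (factor to solution 3)/(factor to solution 1) = 24/2 = 12.0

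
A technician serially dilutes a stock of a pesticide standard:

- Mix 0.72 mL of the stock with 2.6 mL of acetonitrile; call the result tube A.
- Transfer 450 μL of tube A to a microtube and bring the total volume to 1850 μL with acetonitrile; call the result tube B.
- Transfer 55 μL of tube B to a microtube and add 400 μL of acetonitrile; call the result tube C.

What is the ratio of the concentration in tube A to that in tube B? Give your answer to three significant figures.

4.11

Step 1: 0.72 mL + 2.6 mL = 3.32 mL total → factor 3.32/0.72 = 4.6111
Step 2: 450 μL brought to 1850 μL → factor 1850/450 = 4.1111
Dilution factor to tube A = 4.6111; to tube B = 18.957
[tube A]/[tube B] = (factor to tube B)/(factor to tube A) = 18.957/4.6111 = 4.11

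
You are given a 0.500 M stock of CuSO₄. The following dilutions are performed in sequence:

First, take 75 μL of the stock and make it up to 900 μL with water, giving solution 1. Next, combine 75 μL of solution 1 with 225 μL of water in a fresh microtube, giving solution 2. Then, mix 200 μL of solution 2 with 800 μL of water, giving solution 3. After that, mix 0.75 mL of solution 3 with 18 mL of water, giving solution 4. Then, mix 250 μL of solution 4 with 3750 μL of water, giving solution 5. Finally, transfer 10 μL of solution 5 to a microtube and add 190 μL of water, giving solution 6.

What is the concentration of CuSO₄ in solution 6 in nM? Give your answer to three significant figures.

Step 1: 75 μL brought to 900 μL → factor 900/75 = 12
Step 2: 75 μL + 225 μL = 300 μL total → factor 300/75 = 4
Step 3: 200 μL + 800 μL = 1000 μL total → factor 1000/200 = 5
Step 4: 0.75 mL + 18 mL = 18.75 mL total → factor 18.75/0.75 = 25
Step 5: 250 μL + 3750 μL = 4000 μL total → factor 4000/250 = 16
Step 6: 10 μL + 190 μL = 200 μL total → factor 200/10 = 20
Overall dilution factor = 12 × 4 × 5 × 25 × 16 × 20 = 1.92 × 10^6
Final = 0.500 M / 1.92 × 10^6 = 2.604 × 10^-7 M = 260 nM

260 nM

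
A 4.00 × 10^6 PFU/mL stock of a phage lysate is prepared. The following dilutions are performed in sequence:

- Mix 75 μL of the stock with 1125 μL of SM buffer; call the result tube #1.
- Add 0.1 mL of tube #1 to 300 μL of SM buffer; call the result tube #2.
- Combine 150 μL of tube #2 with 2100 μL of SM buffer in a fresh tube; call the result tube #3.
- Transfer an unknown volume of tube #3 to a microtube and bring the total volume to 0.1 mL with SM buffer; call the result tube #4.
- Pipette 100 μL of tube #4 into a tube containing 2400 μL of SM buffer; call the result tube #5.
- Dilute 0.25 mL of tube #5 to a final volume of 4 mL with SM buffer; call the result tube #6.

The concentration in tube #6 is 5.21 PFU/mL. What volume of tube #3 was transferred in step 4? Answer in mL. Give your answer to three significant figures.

Step 1: 75 μL + 1125 μL = 1200 μL total → factor 1200/75 = 16
Step 2: 0.1 mL + 300 μL = 0.4 mL total → factor 0.4/0.1 = 4
Step 3: 150 μL + 2100 μL = 2250 μL total → factor 2250/150 = 15
Step 4: v brought to 0.1 mL → factor = 0.1 mL/v
Step 5: 100 μL + 2400 μL = 2500 μL total → factor 2500/100 = 25
Step 6: 0.25 mL brought to 4 mL → factor 4/0.25 = 16
Product of known-step factors = 3.84 × 10^5
Overall factor = 4.00 × 10^6 PFU/mL / (5.21 PFU/mL) = 7.6775 × 10^5
Step-4 factor = 7.6775 × 10^5 / 3.84 × 10^5 = 1.9994
v = 0.1 mL / 1.9994 = 0.0500 mL

0.0500 mL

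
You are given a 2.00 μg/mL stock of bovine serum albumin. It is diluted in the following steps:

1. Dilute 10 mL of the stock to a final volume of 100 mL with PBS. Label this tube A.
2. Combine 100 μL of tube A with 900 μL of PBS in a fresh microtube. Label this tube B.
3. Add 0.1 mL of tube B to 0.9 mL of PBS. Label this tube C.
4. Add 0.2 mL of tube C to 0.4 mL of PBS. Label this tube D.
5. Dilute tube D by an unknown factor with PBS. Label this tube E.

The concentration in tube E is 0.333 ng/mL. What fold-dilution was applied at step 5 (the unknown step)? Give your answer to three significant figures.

2.00-fold

Step 1: 10 mL brought to 100 mL → factor 100/10 = 10
Step 2: 100 μL + 900 μL = 1000 μL total → factor 1000/100 = 10
Step 3: 0.1 mL + 0.9 mL = 1 mL total → factor 1/0.1 = 10
Step 4: 0.2 mL + 0.4 mL = 0.6 mL total → factor 0.6/0.2 = 3
Step 5: unknown factor x
Product of known-step factors = 3000
Overall factor = 2.00 μg/mL / (0.333 ng/mL) = 6006
x = 6006 / 3000 = 2.00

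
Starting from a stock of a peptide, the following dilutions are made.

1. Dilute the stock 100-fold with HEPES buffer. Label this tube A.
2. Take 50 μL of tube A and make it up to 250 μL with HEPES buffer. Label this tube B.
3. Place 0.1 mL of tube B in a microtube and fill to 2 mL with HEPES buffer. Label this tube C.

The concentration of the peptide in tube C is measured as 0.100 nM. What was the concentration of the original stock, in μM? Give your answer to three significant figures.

Step 1: 100-fold → factor 100
Step 2: 50 μL brought to 250 μL → factor 250/50 = 5
Step 3: 0.1 mL brought to 2 mL → factor 2/0.1 = 20
Overall dilution factor = 100 × 5 × 20 = 10000
Stock = 0.100 nM × 10000 = 1000 nM = 1.00 μM

1.00 μM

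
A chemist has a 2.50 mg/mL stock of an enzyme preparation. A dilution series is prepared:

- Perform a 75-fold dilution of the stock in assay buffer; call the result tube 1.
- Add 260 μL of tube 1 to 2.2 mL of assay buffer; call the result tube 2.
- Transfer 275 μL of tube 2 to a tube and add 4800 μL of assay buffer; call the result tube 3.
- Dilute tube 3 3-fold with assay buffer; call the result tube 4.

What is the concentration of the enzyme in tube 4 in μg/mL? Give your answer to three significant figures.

0.0636 μg/mL

Step 1: 75-fold → factor 75
Step 2: 260 μL + 2.2 mL = 2460 μL total → factor 2460/260 = 9.4615
Step 3: 275 μL + 4800 μL = 5075 μL total → factor 5075/275 = 18.455
Step 4: 3-fold → factor 3
Overall dilution factor = 75 × 9.4615 × 18.455 × 3 = 39287
Final = 2.50 mg/mL / 39287 = 6.363 × 10^-5 mg/mL = 0.0636 μg/mL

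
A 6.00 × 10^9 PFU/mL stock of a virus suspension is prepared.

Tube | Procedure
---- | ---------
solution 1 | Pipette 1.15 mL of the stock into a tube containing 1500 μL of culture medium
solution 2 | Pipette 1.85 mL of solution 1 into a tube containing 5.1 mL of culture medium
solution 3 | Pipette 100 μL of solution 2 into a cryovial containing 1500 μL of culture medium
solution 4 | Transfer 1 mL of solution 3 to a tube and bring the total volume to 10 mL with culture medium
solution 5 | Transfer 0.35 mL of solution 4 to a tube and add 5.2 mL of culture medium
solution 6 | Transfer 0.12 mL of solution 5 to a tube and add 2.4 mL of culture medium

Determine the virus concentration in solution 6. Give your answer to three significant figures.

1.30 × 10^4 PFU/mL

Step 1: 1.15 mL + 1500 μL = 2.65 mL total → factor 2.65/1.15 = 2.3043
Step 2: 1.85 mL + 5.1 mL = 6.95 mL total → factor 6.95/1.85 = 3.7568
Step 3: 100 μL + 1500 μL = 1600 μL total → factor 1600/100 = 16
Step 4: 1 mL brought to 10 mL → factor 10/1 = 10
Step 5: 0.35 mL + 5.2 mL = 5.55 mL total → factor 5.55/0.35 = 15.857
Step 6: 0.12 mL + 2.4 mL = 2.52 mL total → factor 2.52/0.12 = 21
Overall dilution factor = 2.3043 × 3.7568 × 16 × 10 × 15.857 × 21 = 4.6124 × 10^5
Final = 6.00 × 10^9 PFU/mL / 4.6124 × 10^5 = 1.30 × 10^4 PFU/mL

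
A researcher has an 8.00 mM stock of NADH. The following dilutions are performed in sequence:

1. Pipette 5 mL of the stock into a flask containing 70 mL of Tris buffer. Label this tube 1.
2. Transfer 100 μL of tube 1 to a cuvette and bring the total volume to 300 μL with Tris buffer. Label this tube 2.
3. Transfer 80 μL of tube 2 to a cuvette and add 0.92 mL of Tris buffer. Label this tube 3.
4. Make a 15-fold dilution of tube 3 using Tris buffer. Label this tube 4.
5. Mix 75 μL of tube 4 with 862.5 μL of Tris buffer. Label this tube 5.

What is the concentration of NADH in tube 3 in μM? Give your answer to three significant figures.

Step 1: 5 mL + 70 mL = 75 mL total → factor 75/5 = 15
Step 2: 100 μL brought to 300 μL → factor 300/100 = 3
Step 3: 80 μL + 0.92 mL = 1000 μL total → factor 1000/80 = 12.5
Dilution factor through tube 3 = 15 × 3 × 12.5 = 562.5
[tube 3] = 8.00 mM / 562.5 = 0.01422 mM = 14.2 μM

14.2 μM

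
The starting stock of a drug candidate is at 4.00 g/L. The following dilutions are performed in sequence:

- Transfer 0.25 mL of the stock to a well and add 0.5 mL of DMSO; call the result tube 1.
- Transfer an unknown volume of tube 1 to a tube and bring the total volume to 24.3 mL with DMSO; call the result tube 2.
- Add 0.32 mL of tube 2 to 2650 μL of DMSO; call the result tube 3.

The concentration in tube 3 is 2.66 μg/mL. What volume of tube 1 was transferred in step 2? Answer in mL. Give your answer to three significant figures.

Step 1: 0.25 mL + 0.5 mL = 0.75 mL total → factor 0.75/0.25 = 3
Step 2: v brought to 24.3 mL → factor = 24.3 mL/v
Step 3: 0.32 mL + 2650 μL = 2.97 mL total → factor 2.97/0.32 = 9.2812
Product of known-step factors = 27.844
Overall factor = 4.00 g/L / (2.66 μg/mL) = 1503.8
Step-2 factor = 1503.8 / 27.844 = 54.007
v = 24.3 mL / 54.007 = 0.450 mL

0.450 mL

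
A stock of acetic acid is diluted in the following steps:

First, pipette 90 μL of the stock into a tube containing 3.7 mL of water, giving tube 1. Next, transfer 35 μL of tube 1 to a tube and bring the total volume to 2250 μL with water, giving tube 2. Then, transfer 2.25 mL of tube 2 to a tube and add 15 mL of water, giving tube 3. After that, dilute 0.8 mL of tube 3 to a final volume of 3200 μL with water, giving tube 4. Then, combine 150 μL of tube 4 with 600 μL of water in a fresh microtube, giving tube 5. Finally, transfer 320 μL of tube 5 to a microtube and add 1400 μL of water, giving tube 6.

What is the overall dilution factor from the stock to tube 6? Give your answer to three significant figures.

2.23 × 10^6

Step 1: 90 μL + 3.7 mL = 3790 μL total → factor 3790/90 = 42.111
Step 2: 35 μL brought to 2250 μL → factor 2250/35 = 64.286
Step 3: 2.25 mL + 15 mL = 17.25 mL total → factor 17.25/2.25 = 7.6667
Step 4: 0.8 mL brought to 3200 μL → factor 3.2/0.8 = 4
Step 5: 150 μL + 600 μL = 750 μL total → factor 750/150 = 5
Step 6: 320 μL + 1400 μL = 1720 μL total → factor 1720/320 = 5.375
Overall dilution factor = 42.111 × 64.286 × 7.6667 × 4 × 5 × 5.375 = 2.2311 × 10^6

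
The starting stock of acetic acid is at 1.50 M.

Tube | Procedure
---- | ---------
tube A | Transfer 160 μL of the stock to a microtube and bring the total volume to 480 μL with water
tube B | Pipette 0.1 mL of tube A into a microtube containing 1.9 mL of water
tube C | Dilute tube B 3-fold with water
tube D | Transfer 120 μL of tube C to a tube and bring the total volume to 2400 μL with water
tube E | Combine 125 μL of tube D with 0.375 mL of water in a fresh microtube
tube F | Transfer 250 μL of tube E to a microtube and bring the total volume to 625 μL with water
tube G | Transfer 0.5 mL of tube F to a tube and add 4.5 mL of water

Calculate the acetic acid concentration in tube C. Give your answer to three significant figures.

Step 1: 160 μL brought to 480 μL → factor 480/160 = 3
Step 2: 0.1 mL + 1.9 mL = 2 mL total → factor 2/0.1 = 20
Step 3: 3-fold → factor 3
Dilution factor through tube C = 3 × 20 × 3 = 180
[tube C] = 1.50 M / 180 = 0.00833 M

0.00833 M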